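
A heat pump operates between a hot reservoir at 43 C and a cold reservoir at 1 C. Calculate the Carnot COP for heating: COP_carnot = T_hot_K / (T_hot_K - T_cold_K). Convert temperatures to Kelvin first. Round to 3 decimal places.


Convert to Kelvin:
  T_hot = 43 + 273.15 = 316.15 K
  T_cold = 1 + 273.15 = 274.15 K
Apply Carnot COP formula:
  COP = T_hot_K / (T_hot_K - T_cold_K) = 316.15 / 42.0
  COP = 7.527

7.527


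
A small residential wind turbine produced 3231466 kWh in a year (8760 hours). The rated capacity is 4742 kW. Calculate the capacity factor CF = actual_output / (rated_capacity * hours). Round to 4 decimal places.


Capacity factor = actual output / maximum possible output
Maximum possible = rated * hours = 4742 * 8760 = 41539920 kWh
CF = 3231466 / 41539920
CF = 0.0778

0.0778


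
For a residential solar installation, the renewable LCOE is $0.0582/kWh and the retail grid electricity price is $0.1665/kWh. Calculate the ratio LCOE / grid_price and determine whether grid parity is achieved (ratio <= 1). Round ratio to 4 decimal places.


Compare LCOE to grid price:
  LCOE = $0.0582/kWh, Grid price = $0.1665/kWh
  Ratio = LCOE / grid_price = 0.0582 / 0.1665 = 0.3495
  Grid parity achieved (ratio <= 1)? yes

0.3495


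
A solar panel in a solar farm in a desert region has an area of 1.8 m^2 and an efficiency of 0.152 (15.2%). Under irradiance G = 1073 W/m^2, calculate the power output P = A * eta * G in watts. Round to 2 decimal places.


Use the solar power formula P = A * eta * G.
Given: A = 1.8 m^2, eta = 0.152, G = 1073 W/m^2
P = 1.8 * 0.152 * 1073
P = 293.57 W

293.57


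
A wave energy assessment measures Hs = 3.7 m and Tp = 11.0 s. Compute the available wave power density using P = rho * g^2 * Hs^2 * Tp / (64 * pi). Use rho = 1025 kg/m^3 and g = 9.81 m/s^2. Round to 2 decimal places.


Apply wave power formula:
  g^2 = 9.81^2 = 96.2361
  Hs^2 = 3.7^2 = 13.69
  Numerator = rho * g^2 * Hs^2 * Tp = 1025 * 96.2361 * 13.69 * 11.0 = 14854499.16
  Denominator = 64 * pi = 201.0619
  P = 14854499.16 / 201.0619 = 73880.22 W/m

73880.22


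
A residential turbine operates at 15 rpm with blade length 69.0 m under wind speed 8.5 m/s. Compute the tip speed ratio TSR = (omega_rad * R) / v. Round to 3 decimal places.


Convert rotational speed to rad/s:
  omega = 15 * 2 * pi / 60 = 1.5708 rad/s
Compute tip speed:
  v_tip = omega * R = 1.5708 * 69.0 = 108.385 m/s
Tip speed ratio:
  TSR = v_tip / v_wind = 108.385 / 8.5 = 12.751

12.751


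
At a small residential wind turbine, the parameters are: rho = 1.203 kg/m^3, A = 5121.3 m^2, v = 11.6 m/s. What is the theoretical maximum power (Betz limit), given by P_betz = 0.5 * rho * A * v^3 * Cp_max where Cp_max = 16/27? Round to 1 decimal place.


The Betz coefficient Cp_max = 16/27 = 0.5926
v^3 = 11.6^3 = 1560.896
P_betz = 0.5 * rho * A * v^3 * Cp_max
P_betz = 0.5 * 1.203 * 5121.3 * 1560.896 * 0.5926
P_betz = 2849351.5 W

2849351.5


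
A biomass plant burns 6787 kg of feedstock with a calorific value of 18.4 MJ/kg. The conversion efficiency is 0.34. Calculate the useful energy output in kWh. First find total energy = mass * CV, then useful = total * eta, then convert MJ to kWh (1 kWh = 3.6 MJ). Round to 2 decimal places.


Total energy = mass * CV = 6787 * 18.4 = 124880.8 MJ
Useful energy = total * eta = 124880.8 * 0.34 = 42459.47 MJ
Convert to kWh: 42459.47 / 3.6
Useful energy = 11794.30 kWh

11794.30


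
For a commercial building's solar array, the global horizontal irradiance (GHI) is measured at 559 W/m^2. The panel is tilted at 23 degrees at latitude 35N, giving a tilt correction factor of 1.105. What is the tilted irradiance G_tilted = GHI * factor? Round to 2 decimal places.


Identify the given values:
  GHI = 559 W/m^2, tilt correction factor = 1.105
Apply the formula G_tilted = GHI * factor:
  G_tilted = 559 * 1.105
  G_tilted = 617.70 W/m^2

617.70


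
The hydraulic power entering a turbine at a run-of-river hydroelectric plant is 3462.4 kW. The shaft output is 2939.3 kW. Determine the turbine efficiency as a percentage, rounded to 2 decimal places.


Turbine efficiency = (output power / input power) * 100
eta = (2939.3 / 3462.4) * 100
eta = 84.89%

84.89


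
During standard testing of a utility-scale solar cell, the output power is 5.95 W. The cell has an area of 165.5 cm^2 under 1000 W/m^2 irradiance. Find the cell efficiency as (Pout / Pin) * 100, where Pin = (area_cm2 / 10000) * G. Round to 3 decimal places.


First compute the input power:
  Pin = area_cm2 / 10000 * G = 165.5 / 10000 * 1000 = 16.55 W
Then compute efficiency:
  Efficiency = (Pout / Pin) * 100 = (5.95 / 16.55) * 100
  Efficiency = 35.952%

35.952


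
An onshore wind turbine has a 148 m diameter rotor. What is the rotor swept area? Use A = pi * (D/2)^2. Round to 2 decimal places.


Compute the rotor radius:
  r = D / 2 = 148 / 2 = 74.0 m
Calculate swept area:
  A = pi * r^2 = pi * 74.0^2
  A = 17203.36 m^2

17203.36


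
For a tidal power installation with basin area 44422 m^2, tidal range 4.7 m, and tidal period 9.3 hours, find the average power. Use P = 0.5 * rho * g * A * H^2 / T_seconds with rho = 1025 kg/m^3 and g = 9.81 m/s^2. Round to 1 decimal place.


Convert period to seconds: T = 9.3 * 3600 = 33480.0 s
H^2 = 4.7^2 = 22.09
P = 0.5 * rho * g * A * H^2 / T
P = 0.5 * 1025 * 9.81 * 44422 * 22.09 / 33480.0
P = 147357.2 W

147357.2


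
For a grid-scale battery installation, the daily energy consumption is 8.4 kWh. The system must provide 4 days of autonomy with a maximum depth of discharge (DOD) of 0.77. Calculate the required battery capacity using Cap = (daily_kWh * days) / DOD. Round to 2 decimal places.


Total energy needed = daily * days = 8.4 * 4 = 33.6 kWh
Account for depth of discharge:
  Cap = total_energy / DOD = 33.6 / 0.77
  Cap = 43.64 kWh

43.64


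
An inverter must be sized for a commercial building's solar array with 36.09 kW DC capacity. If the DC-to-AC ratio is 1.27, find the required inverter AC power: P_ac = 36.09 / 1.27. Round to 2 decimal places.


The inverter AC capacity is determined by the DC/AC ratio.
Given: P_dc = 36.09 kW, DC/AC ratio = 1.27
P_ac = P_dc / ratio = 36.09 / 1.27
P_ac = 28.42 kW

28.42


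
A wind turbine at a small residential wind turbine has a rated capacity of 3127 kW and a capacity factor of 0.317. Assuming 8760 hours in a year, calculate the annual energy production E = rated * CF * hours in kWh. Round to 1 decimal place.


Annual energy = rated_kW * capacity_factor * hours_per_year
Given: P_rated = 3127 kW, CF = 0.317, hours = 8760
E = 3127 * 0.317 * 8760
E = 8683428.8 kWh

8683428.8


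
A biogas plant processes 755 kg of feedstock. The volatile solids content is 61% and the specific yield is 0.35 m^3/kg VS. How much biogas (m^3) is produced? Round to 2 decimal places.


Compute volatile solids:
  VS = mass * VS_fraction = 755 * 0.61 = 460.55 kg
Calculate biogas volume:
  Biogas = VS * specific_yield = 460.55 * 0.35
  Biogas = 161.19 m^3

161.19


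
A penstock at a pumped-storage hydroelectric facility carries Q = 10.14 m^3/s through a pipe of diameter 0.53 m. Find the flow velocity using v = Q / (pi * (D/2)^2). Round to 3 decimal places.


Compute pipe cross-sectional area:
  A = pi * (D/2)^2 = pi * (0.53/2)^2 = 0.2206 m^2
Calculate velocity:
  v = Q / A = 10.14 / 0.2206
  v = 45.962 m/s

45.962


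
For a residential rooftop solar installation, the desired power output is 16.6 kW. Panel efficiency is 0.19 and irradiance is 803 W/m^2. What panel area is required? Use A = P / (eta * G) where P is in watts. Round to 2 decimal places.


Convert target power to watts: P = 16.6 * 1000 = 16600.0 W
Compute denominator: eta * G = 0.19 * 803 = 152.57
Required area A = P / (eta * G) = 16600.0 / 152.57
A = 108.80 m^2

108.80


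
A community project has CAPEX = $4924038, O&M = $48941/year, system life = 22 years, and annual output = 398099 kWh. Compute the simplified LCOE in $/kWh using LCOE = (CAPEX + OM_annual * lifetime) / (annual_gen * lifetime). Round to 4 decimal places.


Total cost = CAPEX + OM * lifetime = 4924038 + 48941 * 22 = 4924038 + 1076702 = 6000740
Total generation = annual * lifetime = 398099 * 22 = 8758178 kWh
LCOE = 6000740 / 8758178
LCOE = 0.6852 $/kWh

0.6852


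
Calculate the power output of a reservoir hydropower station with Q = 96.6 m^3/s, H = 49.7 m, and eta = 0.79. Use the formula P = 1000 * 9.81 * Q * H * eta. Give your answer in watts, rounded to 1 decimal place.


Apply the hydropower formula P = rho * g * Q * H * eta
rho * g = 1000 * 9.81 = 9810.0
P = 9810.0 * 96.6 * 49.7 * 0.79
P = 37207424.9 W

37207424.9


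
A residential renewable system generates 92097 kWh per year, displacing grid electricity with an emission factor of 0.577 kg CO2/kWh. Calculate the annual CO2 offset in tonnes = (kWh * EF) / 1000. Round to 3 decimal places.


CO2 offset in kg = generation * emission_factor
CO2 offset = 92097 * 0.577 = 53139.97 kg
Convert to tonnes:
  CO2 offset = 53139.97 / 1000 = 53.140 tonnes

53.140


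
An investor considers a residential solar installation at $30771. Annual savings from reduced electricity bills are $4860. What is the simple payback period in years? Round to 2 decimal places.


Simple payback period = initial cost / annual savings
Payback = 30771 / 4860
Payback = 6.33 years

6.33


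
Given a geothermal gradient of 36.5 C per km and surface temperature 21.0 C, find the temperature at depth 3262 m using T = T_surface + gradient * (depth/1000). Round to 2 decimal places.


Convert depth to km: 3262 / 1000 = 3.262 km
Temperature increase = gradient * depth_km = 36.5 * 3.262 = 119.06 C
Temperature at depth = T_surface + delta_T = 21.0 + 119.06
T = 140.06 C

140.06


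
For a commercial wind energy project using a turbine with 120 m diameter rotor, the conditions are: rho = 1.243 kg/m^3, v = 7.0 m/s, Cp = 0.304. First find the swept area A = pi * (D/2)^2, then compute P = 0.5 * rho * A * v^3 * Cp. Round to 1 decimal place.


Step 1 -- Compute swept area:
  A = pi * (D/2)^2 = pi * (120/2)^2 = 11309.73 m^2
Step 2 -- Apply wind power equation:
  P = 0.5 * rho * A * v^3 * Cp
  v^3 = 7.0^3 = 343.0
  P = 0.5 * 1.243 * 11309.73 * 343.0 * 0.304
  P = 732927.8 W

732927.8


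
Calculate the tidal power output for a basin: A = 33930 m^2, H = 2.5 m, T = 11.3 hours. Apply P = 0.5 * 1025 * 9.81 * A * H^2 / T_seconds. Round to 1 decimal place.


Convert period to seconds: T = 11.3 * 3600 = 40680.0 s
H^2 = 2.5^2 = 6.25
P = 0.5 * rho * g * A * H^2 / T
P = 0.5 * 1025 * 9.81 * 33930 * 6.25 / 40680.0
P = 26208.7 W

26208.7


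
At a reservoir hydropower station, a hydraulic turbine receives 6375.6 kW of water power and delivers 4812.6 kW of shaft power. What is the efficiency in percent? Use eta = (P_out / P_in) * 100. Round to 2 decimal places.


Turbine efficiency = (output power / input power) * 100
eta = (4812.6 / 6375.6) * 100
eta = 75.48%

75.48


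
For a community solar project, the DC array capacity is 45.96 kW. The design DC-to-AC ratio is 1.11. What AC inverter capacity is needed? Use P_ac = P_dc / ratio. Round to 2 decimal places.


The inverter AC capacity is determined by the DC/AC ratio.
Given: P_dc = 45.96 kW, DC/AC ratio = 1.11
P_ac = P_dc / ratio = 45.96 / 1.11
P_ac = 41.41 kW

41.41


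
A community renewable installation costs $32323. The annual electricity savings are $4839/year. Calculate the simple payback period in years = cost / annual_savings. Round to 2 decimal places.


Simple payback period = initial cost / annual savings
Payback = 32323 / 4839
Payback = 6.68 years

6.68


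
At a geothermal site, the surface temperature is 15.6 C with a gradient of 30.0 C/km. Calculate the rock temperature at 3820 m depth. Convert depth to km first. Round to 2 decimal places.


Convert depth to km: 3820 / 1000 = 3.82 km
Temperature increase = gradient * depth_km = 30.0 * 3.82 = 114.6 C
Temperature at depth = T_surface + delta_T = 15.6 + 114.6
T = 130.20 C

130.20


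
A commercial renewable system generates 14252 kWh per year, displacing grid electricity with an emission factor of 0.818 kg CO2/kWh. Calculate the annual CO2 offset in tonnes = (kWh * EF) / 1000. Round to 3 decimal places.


CO2 offset in kg = generation * emission_factor
CO2 offset = 14252 * 0.818 = 11658.14 kg
Convert to tonnes:
  CO2 offset = 11658.14 / 1000 = 11.658 tonnes

11.658


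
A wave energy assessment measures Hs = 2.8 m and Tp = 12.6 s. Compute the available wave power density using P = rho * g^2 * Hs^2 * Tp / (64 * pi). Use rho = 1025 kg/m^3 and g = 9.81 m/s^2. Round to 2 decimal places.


Apply wave power formula:
  g^2 = 9.81^2 = 96.2361
  Hs^2 = 2.8^2 = 7.84
  Numerator = rho * g^2 * Hs^2 * Tp = 1025 * 96.2361 * 7.84 * 12.6 = 9744251.57
  Denominator = 64 * pi = 201.0619
  P = 9744251.57 / 201.0619 = 48463.93 W/m

48463.93


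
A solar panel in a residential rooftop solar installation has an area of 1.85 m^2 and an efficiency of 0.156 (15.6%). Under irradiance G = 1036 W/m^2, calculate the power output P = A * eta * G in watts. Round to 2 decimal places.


Use the solar power formula P = A * eta * G.
Given: A = 1.85 m^2, eta = 0.156, G = 1036 W/m^2
P = 1.85 * 0.156 * 1036
P = 298.99 W

298.99


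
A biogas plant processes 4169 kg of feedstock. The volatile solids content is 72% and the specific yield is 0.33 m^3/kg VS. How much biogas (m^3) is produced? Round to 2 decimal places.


Compute volatile solids:
  VS = mass * VS_fraction = 4169 * 0.72 = 3001.68 kg
Calculate biogas volume:
  Biogas = VS * specific_yield = 3001.68 * 0.33
  Biogas = 990.55 m^3

990.55


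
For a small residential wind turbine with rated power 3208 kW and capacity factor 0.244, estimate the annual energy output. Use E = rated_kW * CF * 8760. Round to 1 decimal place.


Annual energy = rated_kW * capacity_factor * hours_per_year
Given: P_rated = 3208 kW, CF = 0.244, hours = 8760
E = 3208 * 0.244 * 8760
E = 6856907.5 kWh

6856907.5


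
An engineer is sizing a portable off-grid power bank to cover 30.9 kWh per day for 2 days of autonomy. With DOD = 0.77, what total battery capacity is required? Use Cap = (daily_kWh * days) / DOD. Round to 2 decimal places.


Total energy needed = daily * days = 30.9 * 2 = 61.8 kWh
Account for depth of discharge:
  Cap = total_energy / DOD = 61.8 / 0.77
  Cap = 80.26 kWh

80.26


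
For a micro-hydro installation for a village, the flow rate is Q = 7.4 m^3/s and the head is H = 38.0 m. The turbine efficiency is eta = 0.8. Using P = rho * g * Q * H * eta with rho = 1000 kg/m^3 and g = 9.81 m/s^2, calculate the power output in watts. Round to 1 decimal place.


Apply the hydropower formula P = rho * g * Q * H * eta
rho * g = 1000 * 9.81 = 9810.0
P = 9810.0 * 7.4 * 38.0 * 0.8
P = 2206857.6 W

2206857.6


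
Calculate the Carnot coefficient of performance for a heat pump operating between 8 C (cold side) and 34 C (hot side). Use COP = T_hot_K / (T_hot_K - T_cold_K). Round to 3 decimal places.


Convert to Kelvin:
  T_hot = 34 + 273.15 = 307.15 K
  T_cold = 8 + 273.15 = 281.15 K
Apply Carnot COP formula:
  COP = T_hot_K / (T_hot_K - T_cold_K) = 307.15 / 26.0
  COP = 11.813

11.813


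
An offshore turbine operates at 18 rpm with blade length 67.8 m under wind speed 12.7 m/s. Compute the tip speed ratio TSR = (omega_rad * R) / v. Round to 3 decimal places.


Convert rotational speed to rad/s:
  omega = 18 * 2 * pi / 60 = 1.885 rad/s
Compute tip speed:
  v_tip = omega * R = 1.885 * 67.8 = 127.8 m/s
Tip speed ratio:
  TSR = v_tip / v_wind = 127.8 / 12.7 = 10.063

10.063


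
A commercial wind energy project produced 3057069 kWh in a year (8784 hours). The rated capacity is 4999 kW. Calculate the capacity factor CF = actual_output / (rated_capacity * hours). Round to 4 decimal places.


Capacity factor = actual output / maximum possible output
Maximum possible = rated * hours = 4999 * 8784 = 43911216 kWh
CF = 3057069 / 43911216
CF = 0.0696

0.0696


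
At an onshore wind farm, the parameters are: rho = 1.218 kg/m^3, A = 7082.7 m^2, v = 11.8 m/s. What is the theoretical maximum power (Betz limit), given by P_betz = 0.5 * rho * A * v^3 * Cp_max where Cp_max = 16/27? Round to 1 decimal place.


The Betz coefficient Cp_max = 16/27 = 0.5926
v^3 = 11.8^3 = 1643.032
P_betz = 0.5 * rho * A * v^3 * Cp_max
P_betz = 0.5 * 1.218 * 7082.7 * 1643.032 * 0.5926
P_betz = 4199701.1 W

4199701.1


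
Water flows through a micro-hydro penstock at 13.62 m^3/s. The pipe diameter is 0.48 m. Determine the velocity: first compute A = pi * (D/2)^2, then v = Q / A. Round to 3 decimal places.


Compute pipe cross-sectional area:
  A = pi * (D/2)^2 = pi * (0.48/2)^2 = 0.181 m^2
Calculate velocity:
  v = Q / A = 13.62 / 0.181
  v = 75.267 m/s

75.267


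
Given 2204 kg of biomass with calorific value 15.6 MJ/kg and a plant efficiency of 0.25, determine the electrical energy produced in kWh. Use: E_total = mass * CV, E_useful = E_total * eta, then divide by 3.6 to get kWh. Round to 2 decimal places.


Total energy = mass * CV = 2204 * 15.6 = 34382.4 MJ
Useful energy = total * eta = 34382.4 * 0.25 = 8595.6 MJ
Convert to kWh: 8595.6 / 3.6
Useful energy = 2387.67 kWh

2387.67


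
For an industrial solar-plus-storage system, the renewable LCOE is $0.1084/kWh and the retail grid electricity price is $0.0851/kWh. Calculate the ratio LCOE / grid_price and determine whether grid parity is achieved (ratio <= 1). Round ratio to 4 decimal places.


Compare LCOE to grid price:
  LCOE = $0.1084/kWh, Grid price = $0.0851/kWh
  Ratio = LCOE / grid_price = 0.1084 / 0.0851 = 1.2738
  Grid parity achieved (ratio <= 1)? no

1.2738


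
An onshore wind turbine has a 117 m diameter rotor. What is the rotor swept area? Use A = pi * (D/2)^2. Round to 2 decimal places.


Compute the rotor radius:
  r = D / 2 = 117 / 2 = 58.5 m
Calculate swept area:
  A = pi * r^2 = pi * 58.5^2
  A = 10751.32 m^2

10751.32


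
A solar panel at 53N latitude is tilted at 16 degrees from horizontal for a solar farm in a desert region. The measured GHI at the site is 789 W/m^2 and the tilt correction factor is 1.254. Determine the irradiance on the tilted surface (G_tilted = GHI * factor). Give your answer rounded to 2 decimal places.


Identify the given values:
  GHI = 789 W/m^2, tilt correction factor = 1.254
Apply the formula G_tilted = GHI * factor:
  G_tilted = 789 * 1.254
  G_tilted = 989.41 W/m^2

989.41


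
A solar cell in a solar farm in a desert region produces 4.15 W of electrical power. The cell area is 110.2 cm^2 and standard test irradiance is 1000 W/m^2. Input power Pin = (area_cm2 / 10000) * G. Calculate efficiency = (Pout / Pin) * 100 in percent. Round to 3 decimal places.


First compute the input power:
  Pin = area_cm2 / 10000 * G = 110.2 / 10000 * 1000 = 11.02 W
Then compute efficiency:
  Efficiency = (Pout / Pin) * 100 = (4.15 / 11.02) * 100
  Efficiency = 37.659%

37.659


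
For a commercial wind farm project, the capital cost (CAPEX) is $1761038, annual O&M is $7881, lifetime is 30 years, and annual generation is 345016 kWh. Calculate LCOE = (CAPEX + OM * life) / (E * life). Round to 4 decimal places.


Total cost = CAPEX + OM * lifetime = 1761038 + 7881 * 30 = 1761038 + 236430 = 1997468
Total generation = annual * lifetime = 345016 * 30 = 10350480 kWh
LCOE = 1997468 / 10350480
LCOE = 0.1930 $/kWh

0.1930


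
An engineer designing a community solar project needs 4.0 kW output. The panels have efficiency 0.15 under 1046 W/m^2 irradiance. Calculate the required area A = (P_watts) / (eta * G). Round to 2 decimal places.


Convert target power to watts: P = 4.0 * 1000 = 4000.0 W
Compute denominator: eta * G = 0.15 * 1046 = 156.9
Required area A = P / (eta * G) = 4000.0 / 156.9
A = 25.49 m^2

25.49


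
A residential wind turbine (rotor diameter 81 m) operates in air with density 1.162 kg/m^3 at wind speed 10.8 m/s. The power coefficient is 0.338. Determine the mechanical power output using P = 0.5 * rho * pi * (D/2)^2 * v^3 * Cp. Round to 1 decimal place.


Step 1 -- Compute swept area:
  A = pi * (D/2)^2 = pi * (81/2)^2 = 5153.0 m^2
Step 2 -- Apply wind power equation:
  P = 0.5 * rho * A * v^3 * Cp
  v^3 = 10.8^3 = 1259.712
  P = 0.5 * 1.162 * 5153.0 * 1259.712 * 0.338
  P = 1274747.1 W

1274747.1


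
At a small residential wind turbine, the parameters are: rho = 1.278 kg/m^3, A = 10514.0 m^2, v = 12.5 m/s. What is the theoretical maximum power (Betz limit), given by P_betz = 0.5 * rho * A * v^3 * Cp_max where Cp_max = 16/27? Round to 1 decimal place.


The Betz coefficient Cp_max = 16/27 = 0.5926
v^3 = 12.5^3 = 1953.125
P_betz = 0.5 * rho * A * v^3 * Cp_max
P_betz = 0.5 * 1.278 * 10514.0 * 1953.125 * 0.5926
P_betz = 7775979.2 W

7775979.2


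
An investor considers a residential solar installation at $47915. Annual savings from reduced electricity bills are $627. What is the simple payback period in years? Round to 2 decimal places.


Simple payback period = initial cost / annual savings
Payback = 47915 / 627
Payback = 76.42 years

76.42


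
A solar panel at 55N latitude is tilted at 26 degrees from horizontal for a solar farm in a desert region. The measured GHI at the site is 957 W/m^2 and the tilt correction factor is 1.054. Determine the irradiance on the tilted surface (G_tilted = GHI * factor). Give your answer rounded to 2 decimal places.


Identify the given values:
  GHI = 957 W/m^2, tilt correction factor = 1.054
Apply the formula G_tilted = GHI * factor:
  G_tilted = 957 * 1.054
  G_tilted = 1008.68 W/m^2

1008.68


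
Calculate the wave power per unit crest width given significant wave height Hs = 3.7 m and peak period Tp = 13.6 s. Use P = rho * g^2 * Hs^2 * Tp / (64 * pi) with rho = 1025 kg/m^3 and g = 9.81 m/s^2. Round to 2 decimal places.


Apply wave power formula:
  g^2 = 9.81^2 = 96.2361
  Hs^2 = 3.7^2 = 13.69
  Numerator = rho * g^2 * Hs^2 * Tp = 1025 * 96.2361 * 13.69 * 13.6 = 18365562.59
  Denominator = 64 * pi = 201.0619
  P = 18365562.59 / 201.0619 = 91342.81 W/m

91342.81


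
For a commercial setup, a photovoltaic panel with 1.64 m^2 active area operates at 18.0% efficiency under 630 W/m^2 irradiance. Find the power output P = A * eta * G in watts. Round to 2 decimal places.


Use the solar power formula P = A * eta * G.
Given: A = 1.64 m^2, eta = 0.18, G = 630 W/m^2
P = 1.64 * 0.18 * 630
P = 185.98 W

185.98


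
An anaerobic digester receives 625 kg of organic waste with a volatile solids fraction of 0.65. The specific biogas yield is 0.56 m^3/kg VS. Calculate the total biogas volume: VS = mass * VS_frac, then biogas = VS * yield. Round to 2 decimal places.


Compute volatile solids:
  VS = mass * VS_fraction = 625 * 0.65 = 406.25 kg
Calculate biogas volume:
  Biogas = VS * specific_yield = 406.25 * 0.56
  Biogas = 227.50 m^3

227.50


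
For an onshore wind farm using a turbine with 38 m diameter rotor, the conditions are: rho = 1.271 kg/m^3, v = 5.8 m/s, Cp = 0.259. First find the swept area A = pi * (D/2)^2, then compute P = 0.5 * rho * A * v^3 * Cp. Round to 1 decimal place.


Step 1 -- Compute swept area:
  A = pi * (D/2)^2 = pi * (38/2)^2 = 1134.11 m^2
Step 2 -- Apply wind power equation:
  P = 0.5 * rho * A * v^3 * Cp
  v^3 = 5.8^3 = 195.112
  P = 0.5 * 1.271 * 1134.11 * 195.112 * 0.259
  P = 36421.4 W

36421.4


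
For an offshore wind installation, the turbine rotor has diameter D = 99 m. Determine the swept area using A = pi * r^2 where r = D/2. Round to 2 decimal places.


Compute the rotor radius:
  r = D / 2 = 99 / 2 = 49.5 m
Calculate swept area:
  A = pi * r^2 = pi * 49.5^2
  A = 7697.69 m^2

7697.69


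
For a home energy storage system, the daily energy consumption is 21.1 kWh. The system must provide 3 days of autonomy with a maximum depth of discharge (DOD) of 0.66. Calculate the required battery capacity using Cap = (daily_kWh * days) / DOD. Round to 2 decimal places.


Total energy needed = daily * days = 21.1 * 3 = 63.3 kWh
Account for depth of discharge:
  Cap = total_energy / DOD = 63.3 / 0.66
  Cap = 95.91 kWh

95.91


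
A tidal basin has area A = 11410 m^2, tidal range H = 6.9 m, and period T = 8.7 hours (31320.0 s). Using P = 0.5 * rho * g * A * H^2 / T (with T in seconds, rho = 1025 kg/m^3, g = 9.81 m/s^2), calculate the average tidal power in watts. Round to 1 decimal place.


Convert period to seconds: T = 8.7 * 3600 = 31320.0 s
H^2 = 6.9^2 = 47.61
P = 0.5 * rho * g * A * H^2 / T
P = 0.5 * 1025 * 9.81 * 11410 * 47.61 / 31320.0
P = 87201.7 W

87201.7


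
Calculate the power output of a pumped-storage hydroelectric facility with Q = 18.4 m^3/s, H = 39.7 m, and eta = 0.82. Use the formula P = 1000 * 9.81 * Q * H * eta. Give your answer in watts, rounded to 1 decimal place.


Apply the hydropower formula P = rho * g * Q * H * eta
rho * g = 1000 * 9.81 = 9810.0
P = 9810.0 * 18.4 * 39.7 * 0.82
P = 5876127.2 W

5876127.2


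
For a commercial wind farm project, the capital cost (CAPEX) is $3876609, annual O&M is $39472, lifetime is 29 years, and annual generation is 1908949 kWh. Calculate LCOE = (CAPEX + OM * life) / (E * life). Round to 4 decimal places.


Total cost = CAPEX + OM * lifetime = 3876609 + 39472 * 29 = 3876609 + 1144688 = 5021297
Total generation = annual * lifetime = 1908949 * 29 = 55359521 kWh
LCOE = 5021297 / 55359521
LCOE = 0.0907 $/kWh

0.0907


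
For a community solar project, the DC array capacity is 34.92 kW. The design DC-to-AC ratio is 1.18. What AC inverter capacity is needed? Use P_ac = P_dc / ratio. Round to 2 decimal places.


The inverter AC capacity is determined by the DC/AC ratio.
Given: P_dc = 34.92 kW, DC/AC ratio = 1.18
P_ac = P_dc / ratio = 34.92 / 1.18
P_ac = 29.59 kW

29.59


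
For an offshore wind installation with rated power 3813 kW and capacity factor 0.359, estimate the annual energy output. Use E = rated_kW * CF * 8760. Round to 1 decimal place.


Annual energy = rated_kW * capacity_factor * hours_per_year
Given: P_rated = 3813 kW, CF = 0.359, hours = 8760
E = 3813 * 0.359 * 8760
E = 11991274.9 kWh

11991274.9


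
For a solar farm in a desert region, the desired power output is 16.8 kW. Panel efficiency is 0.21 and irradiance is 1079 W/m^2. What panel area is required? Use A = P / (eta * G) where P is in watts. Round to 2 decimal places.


Convert target power to watts: P = 16.8 * 1000 = 16800.0 W
Compute denominator: eta * G = 0.21 * 1079 = 226.59
Required area A = P / (eta * G) = 16800.0 / 226.59
A = 74.14 m^2

74.14


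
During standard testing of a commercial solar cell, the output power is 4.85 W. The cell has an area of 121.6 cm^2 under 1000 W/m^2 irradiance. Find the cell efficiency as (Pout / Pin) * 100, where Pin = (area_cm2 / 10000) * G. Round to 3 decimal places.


First compute the input power:
  Pin = area_cm2 / 10000 * G = 121.6 / 10000 * 1000 = 12.16 W
Then compute efficiency:
  Efficiency = (Pout / Pin) * 100 = (4.85 / 12.16) * 100
  Efficiency = 39.885%

39.885


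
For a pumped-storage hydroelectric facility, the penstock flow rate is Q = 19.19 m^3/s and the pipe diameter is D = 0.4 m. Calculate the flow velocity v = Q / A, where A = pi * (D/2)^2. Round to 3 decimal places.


Compute pipe cross-sectional area:
  A = pi * (D/2)^2 = pi * (0.4/2)^2 = 0.1257 m^2
Calculate velocity:
  v = Q / A = 19.19 / 0.1257
  v = 152.709 m/s

152.709


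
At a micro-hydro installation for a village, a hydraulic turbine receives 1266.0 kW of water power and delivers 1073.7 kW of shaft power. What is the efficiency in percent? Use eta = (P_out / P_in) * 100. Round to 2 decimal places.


Turbine efficiency = (output power / input power) * 100
eta = (1073.7 / 1266.0) * 100
eta = 84.81%

84.81


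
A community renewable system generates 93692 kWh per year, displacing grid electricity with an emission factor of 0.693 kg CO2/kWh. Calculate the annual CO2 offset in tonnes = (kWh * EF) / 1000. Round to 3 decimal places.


CO2 offset in kg = generation * emission_factor
CO2 offset = 93692 * 0.693 = 64928.56 kg
Convert to tonnes:
  CO2 offset = 64928.56 / 1000 = 64.929 tonnes

64.929


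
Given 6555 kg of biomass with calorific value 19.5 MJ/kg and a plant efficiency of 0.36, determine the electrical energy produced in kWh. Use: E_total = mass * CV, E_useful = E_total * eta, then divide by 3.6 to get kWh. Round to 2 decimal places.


Total energy = mass * CV = 6555 * 19.5 = 127822.5 MJ
Useful energy = total * eta = 127822.5 * 0.36 = 46016.1 MJ
Convert to kWh: 46016.1 / 3.6
Useful energy = 12782.25 kWh

12782.25


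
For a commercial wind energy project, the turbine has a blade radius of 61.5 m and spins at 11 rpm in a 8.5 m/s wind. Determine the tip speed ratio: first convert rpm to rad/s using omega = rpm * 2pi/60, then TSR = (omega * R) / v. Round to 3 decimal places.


Convert rotational speed to rad/s:
  omega = 11 * 2 * pi / 60 = 1.1519 rad/s
Compute tip speed:
  v_tip = omega * R = 1.1519 * 61.5 = 70.843 m/s
Tip speed ratio:
  TSR = v_tip / v_wind = 70.843 / 8.5 = 8.334

8.334


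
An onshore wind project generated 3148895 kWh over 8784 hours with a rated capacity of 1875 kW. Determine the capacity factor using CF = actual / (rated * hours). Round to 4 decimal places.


Capacity factor = actual output / maximum possible output
Maximum possible = rated * hours = 1875 * 8784 = 16470000 kWh
CF = 3148895 / 16470000
CF = 0.1912

0.1912


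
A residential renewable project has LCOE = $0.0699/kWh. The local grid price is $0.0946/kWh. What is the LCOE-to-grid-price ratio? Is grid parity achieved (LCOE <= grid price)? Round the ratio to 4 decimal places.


Compare LCOE to grid price:
  LCOE = $0.0699/kWh, Grid price = $0.0946/kWh
  Ratio = LCOE / grid_price = 0.0699 / 0.0946 = 0.7389
  Grid parity achieved (ratio <= 1)? yes

0.7389


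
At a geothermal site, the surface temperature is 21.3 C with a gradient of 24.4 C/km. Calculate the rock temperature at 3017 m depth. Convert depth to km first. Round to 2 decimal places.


Convert depth to km: 3017 / 1000 = 3.017 km
Temperature increase = gradient * depth_km = 24.4 * 3.017 = 73.61 C
Temperature at depth = T_surface + delta_T = 21.3 + 73.61
T = 94.91 C

94.91


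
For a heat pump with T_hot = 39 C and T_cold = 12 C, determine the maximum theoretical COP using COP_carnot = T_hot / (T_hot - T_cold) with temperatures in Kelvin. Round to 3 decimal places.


Convert to Kelvin:
  T_hot = 39 + 273.15 = 312.15 K
  T_cold = 12 + 273.15 = 285.15 K
Apply Carnot COP formula:
  COP = T_hot_K / (T_hot_K - T_cold_K) = 312.15 / 27.0
  COP = 11.561

11.561


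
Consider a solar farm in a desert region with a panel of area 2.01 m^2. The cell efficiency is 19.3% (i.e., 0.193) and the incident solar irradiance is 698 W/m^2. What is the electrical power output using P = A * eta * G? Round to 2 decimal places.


Use the solar power formula P = A * eta * G.
Given: A = 2.01 m^2, eta = 0.193, G = 698 W/m^2
P = 2.01 * 0.193 * 698
P = 270.78 W

270.78


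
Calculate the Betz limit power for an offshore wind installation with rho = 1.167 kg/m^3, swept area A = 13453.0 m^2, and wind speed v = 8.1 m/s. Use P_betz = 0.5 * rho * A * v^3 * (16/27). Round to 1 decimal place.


The Betz coefficient Cp_max = 16/27 = 0.5926
v^3 = 8.1^3 = 531.441
P_betz = 0.5 * rho * A * v^3 * Cp_max
P_betz = 0.5 * 1.167 * 13453.0 * 531.441 * 0.5926
P_betz = 2472129.8 W

2472129.8


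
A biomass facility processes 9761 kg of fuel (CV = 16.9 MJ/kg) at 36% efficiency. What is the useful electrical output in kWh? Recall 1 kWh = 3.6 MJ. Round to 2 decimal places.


Total energy = mass * CV = 9761 * 16.9 = 164960.9 MJ
Useful energy = total * eta = 164960.9 * 0.36 = 59385.92 MJ
Convert to kWh: 59385.92 / 3.6
Useful energy = 16496.09 kWh

16496.09


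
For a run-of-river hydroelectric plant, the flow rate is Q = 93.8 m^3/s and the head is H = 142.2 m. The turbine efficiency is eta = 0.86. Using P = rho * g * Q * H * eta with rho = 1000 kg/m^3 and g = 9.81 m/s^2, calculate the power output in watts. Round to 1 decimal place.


Apply the hydropower formula P = rho * g * Q * H * eta
rho * g = 1000 * 9.81 = 9810.0
P = 9810.0 * 93.8 * 142.2 * 0.86
P = 112530408.0 W

112530408.0


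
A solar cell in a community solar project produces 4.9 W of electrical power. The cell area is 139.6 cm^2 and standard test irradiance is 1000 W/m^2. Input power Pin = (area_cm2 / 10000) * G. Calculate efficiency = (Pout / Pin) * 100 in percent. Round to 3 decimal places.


First compute the input power:
  Pin = area_cm2 / 10000 * G = 139.6 / 10000 * 1000 = 13.96 W
Then compute efficiency:
  Efficiency = (Pout / Pin) * 100 = (4.9 / 13.96) * 100
  Efficiency = 35.100%

35.100


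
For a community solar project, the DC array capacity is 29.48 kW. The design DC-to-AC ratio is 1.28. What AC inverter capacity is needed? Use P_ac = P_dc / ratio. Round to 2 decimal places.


The inverter AC capacity is determined by the DC/AC ratio.
Given: P_dc = 29.48 kW, DC/AC ratio = 1.28
P_ac = P_dc / ratio = 29.48 / 1.28
P_ac = 23.03 kW

23.03


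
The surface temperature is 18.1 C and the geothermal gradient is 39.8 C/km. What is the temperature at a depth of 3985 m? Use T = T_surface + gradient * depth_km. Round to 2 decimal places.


Convert depth to km: 3985 / 1000 = 3.985 km
Temperature increase = gradient * depth_km = 39.8 * 3.985 = 158.6 C
Temperature at depth = T_surface + delta_T = 18.1 + 158.6
T = 176.70 C

176.70


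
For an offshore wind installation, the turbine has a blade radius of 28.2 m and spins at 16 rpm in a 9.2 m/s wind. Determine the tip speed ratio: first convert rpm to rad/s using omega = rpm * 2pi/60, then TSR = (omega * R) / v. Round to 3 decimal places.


Convert rotational speed to rad/s:
  omega = 16 * 2 * pi / 60 = 1.6755 rad/s
Compute tip speed:
  v_tip = omega * R = 1.6755 * 28.2 = 47.25 m/s
Tip speed ratio:
  TSR = v_tip / v_wind = 47.25 / 9.2 = 5.136

5.136


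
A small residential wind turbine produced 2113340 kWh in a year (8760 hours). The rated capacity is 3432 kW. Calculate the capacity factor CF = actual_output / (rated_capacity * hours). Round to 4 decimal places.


Capacity factor = actual output / maximum possible output
Maximum possible = rated * hours = 3432 * 8760 = 30064320 kWh
CF = 2113340 / 30064320
CF = 0.0703

0.0703


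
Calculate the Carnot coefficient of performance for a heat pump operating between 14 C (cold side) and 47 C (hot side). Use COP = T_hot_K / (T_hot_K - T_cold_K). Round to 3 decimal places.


Convert to Kelvin:
  T_hot = 47 + 273.15 = 320.15 K
  T_cold = 14 + 273.15 = 287.15 K
Apply Carnot COP formula:
  COP = T_hot_K / (T_hot_K - T_cold_K) = 320.15 / 33.0
  COP = 9.702

9.702


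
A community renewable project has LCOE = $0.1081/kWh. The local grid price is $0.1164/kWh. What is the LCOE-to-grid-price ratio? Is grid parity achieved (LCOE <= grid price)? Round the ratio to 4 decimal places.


Compare LCOE to grid price:
  LCOE = $0.1081/kWh, Grid price = $0.1164/kWh
  Ratio = LCOE / grid_price = 0.1081 / 0.1164 = 0.9287
  Grid parity achieved (ratio <= 1)? yes

0.9287


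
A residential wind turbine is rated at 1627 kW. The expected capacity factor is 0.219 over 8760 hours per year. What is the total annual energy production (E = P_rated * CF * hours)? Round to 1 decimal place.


Annual energy = rated_kW * capacity_factor * hours_per_year
Given: P_rated = 1627 kW, CF = 0.219, hours = 8760
E = 1627 * 0.219 * 8760
E = 3121301.9 kWh

3121301.9


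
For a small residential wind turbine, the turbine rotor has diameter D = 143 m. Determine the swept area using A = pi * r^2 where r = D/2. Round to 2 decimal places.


Compute the rotor radius:
  r = D / 2 = 143 / 2 = 71.5 m
Calculate swept area:
  A = pi * r^2 = pi * 71.5^2
  A = 16060.61 m^2

16060.61


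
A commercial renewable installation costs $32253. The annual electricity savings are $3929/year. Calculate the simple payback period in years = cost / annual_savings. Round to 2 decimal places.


Simple payback period = initial cost / annual savings
Payback = 32253 / 3929
Payback = 8.21 years

8.21


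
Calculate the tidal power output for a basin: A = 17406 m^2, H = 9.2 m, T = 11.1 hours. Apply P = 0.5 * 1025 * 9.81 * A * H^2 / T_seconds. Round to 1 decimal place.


Convert period to seconds: T = 11.1 * 3600 = 39960.0 s
H^2 = 9.2^2 = 84.64
P = 0.5 * rho * g * A * H^2 / T
P = 0.5 * 1025 * 9.81 * 17406 * 84.64 / 39960.0
P = 185358.3 W

185358.3


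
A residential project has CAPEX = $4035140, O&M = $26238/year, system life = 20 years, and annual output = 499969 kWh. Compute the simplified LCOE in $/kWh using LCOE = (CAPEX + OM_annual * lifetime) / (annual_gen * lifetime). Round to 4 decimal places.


Total cost = CAPEX + OM * lifetime = 4035140 + 26238 * 20 = 4035140 + 524760 = 4559900
Total generation = annual * lifetime = 499969 * 20 = 9999380 kWh
LCOE = 4559900 / 9999380
LCOE = 0.4560 $/kWh

0.4560


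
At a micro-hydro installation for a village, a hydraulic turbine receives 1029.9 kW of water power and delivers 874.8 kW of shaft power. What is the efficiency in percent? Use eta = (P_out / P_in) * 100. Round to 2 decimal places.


Turbine efficiency = (output power / input power) * 100
eta = (874.8 / 1029.9) * 100
eta = 84.94%

84.94


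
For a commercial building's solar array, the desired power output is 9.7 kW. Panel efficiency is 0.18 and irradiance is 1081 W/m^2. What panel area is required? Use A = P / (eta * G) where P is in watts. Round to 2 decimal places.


Convert target power to watts: P = 9.7 * 1000 = 9700.0 W
Compute denominator: eta * G = 0.18 * 1081 = 194.58
Required area A = P / (eta * G) = 9700.0 / 194.58
A = 49.85 m^2

49.85


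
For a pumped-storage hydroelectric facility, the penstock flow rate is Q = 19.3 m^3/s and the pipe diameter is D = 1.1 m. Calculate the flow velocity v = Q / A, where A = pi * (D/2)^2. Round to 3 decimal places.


Compute pipe cross-sectional area:
  A = pi * (D/2)^2 = pi * (1.1/2)^2 = 0.9503 m^2
Calculate velocity:
  v = Q / A = 19.3 / 0.9503
  v = 20.309 m/s

20.309


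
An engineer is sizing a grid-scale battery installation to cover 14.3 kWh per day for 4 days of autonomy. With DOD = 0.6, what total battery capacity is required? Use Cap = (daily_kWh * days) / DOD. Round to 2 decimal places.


Total energy needed = daily * days = 14.3 * 4 = 57.2 kWh
Account for depth of discharge:
  Cap = total_energy / DOD = 57.2 / 0.6
  Cap = 95.33 kWh

95.33


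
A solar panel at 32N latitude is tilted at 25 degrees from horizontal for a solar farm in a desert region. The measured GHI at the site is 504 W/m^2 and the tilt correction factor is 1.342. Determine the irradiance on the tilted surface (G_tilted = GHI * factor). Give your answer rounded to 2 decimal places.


Identify the given values:
  GHI = 504 W/m^2, tilt correction factor = 1.342
Apply the formula G_tilted = GHI * factor:
  G_tilted = 504 * 1.342
  G_tilted = 676.37 W/m^2

676.37


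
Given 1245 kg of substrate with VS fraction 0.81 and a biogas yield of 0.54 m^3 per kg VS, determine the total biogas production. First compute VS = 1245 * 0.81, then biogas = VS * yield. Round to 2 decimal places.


Compute volatile solids:
  VS = mass * VS_fraction = 1245 * 0.81 = 1008.45 kg
Calculate biogas volume:
  Biogas = VS * specific_yield = 1008.45 * 0.54
  Biogas = 544.56 m^3

544.56


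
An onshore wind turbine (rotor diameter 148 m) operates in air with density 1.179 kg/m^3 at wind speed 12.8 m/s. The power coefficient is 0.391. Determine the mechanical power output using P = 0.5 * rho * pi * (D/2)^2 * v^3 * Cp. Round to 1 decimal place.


Step 1 -- Compute swept area:
  A = pi * (D/2)^2 = pi * (148/2)^2 = 17203.36 m^2
Step 2 -- Apply wind power equation:
  P = 0.5 * rho * A * v^3 * Cp
  v^3 = 12.8^3 = 2097.152
  P = 0.5 * 1.179 * 17203.36 * 2097.152 * 0.391
  P = 8315795.3 W

8315795.3


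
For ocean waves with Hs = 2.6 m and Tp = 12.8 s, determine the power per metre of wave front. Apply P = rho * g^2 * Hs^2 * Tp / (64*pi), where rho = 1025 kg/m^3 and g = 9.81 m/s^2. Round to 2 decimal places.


Apply wave power formula:
  g^2 = 9.81^2 = 96.2361
  Hs^2 = 2.6^2 = 6.76
  Numerator = rho * g^2 * Hs^2 * Tp = 1025 * 96.2361 * 6.76 * 12.8 = 8535295.19
  Denominator = 64 * pi = 201.0619
  P = 8535295.19 / 201.0619 = 42451.08 W/m

42451.08
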